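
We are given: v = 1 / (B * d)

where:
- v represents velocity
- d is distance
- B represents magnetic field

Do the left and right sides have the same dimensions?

No

v (velocity) has dimensions [L T^-1].
d (distance) has dimensions [L].
B (magnetic field) has dimensions [I^-1 M T^-2].

Left side: [L T^-1]
Right side: [I L^-1 M^-1 T^2]

The two sides have different dimensions, so the equation is NOT dimensionally consistent.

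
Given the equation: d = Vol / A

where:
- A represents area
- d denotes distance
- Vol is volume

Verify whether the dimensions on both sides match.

Yes

A (area) has dimensions [L^2].
d (distance) has dimensions [L].
Vol (volume) has dimensions [L^3].

Left side: [L]
Right side: [L]

Both sides have the same dimensions, so the equation is dimensionally consistent.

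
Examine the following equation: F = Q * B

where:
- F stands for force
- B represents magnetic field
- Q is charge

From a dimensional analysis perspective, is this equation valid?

No

F (force) has dimensions [L M T^-2].
B (magnetic field) has dimensions [I^-1 M T^-2].
Q (charge) has dimensions [I T].

Left side: [L M T^-2]
Right side: [M T^-1]

The two sides have different dimensions, so the equation is NOT dimensionally consistent.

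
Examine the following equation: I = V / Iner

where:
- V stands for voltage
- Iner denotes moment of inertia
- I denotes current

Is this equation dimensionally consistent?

No

V (voltage) has dimensions [I^-1 L^2 M T^-3].
Iner (moment of inertia) has dimensions [L^2 M].
I (current) has dimensions [I].

Left side: [I]
Right side: [I^-1 T^-3]

The two sides have different dimensions, so the equation is NOT dimensionally consistent.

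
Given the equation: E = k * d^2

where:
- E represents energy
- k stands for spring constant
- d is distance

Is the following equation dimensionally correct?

Yes

E (energy) has dimensions [L^2 M T^-2].
k (spring constant) has dimensions [M T^-2].
d (distance) has dimensions [L].

Left side: [L^2 M T^-2]
Right side: [L^2 M T^-2]

Both sides have the same dimensions, so the equation is dimensionally consistent.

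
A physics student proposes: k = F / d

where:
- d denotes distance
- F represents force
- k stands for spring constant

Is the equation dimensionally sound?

Yes

d (distance) has dimensions [L].
F (force) has dimensions [L M T^-2].
k (spring constant) has dimensions [M T^-2].

Left side: [M T^-2]
Right side: [M T^-2]

Both sides have the same dimensions, so the equation is dimensionally consistent.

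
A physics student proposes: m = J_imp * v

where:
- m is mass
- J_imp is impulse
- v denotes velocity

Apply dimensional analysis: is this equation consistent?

No

m (mass) has dimensions [M].
J_imp (impulse) has dimensions [L M T^-1].
v (velocity) has dimensions [L T^-1].

Left side: [M]
Right side: [L^2 M T^-2]

The two sides have different dimensions, so the equation is NOT dimensionally consistent.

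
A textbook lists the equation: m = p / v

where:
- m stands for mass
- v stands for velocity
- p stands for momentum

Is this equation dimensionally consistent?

Yes

m (mass) has dimensions [M].
v (velocity) has dimensions [L T^-1].
p (momentum) has dimensions [L M T^-1].

Left side: [M]
Right side: [M]

Both sides have the same dimensions, so the equation is dimensionally consistent.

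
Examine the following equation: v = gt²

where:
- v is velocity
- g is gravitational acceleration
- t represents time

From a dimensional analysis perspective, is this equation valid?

No

v (velocity) has dimensions [L T^-1].
g (gravitational acceleration) has dimensions [L T^-2].
t (time) has dimensions [T].

Left side: [L T^-1]
Right side: [L]

The two sides have different dimensions, so the equation is NOT dimensionally consistent.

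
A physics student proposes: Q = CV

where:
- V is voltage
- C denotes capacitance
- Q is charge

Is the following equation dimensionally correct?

Yes

V (voltage) has dimensions [I^-1 L^2 M T^-3].
C (capacitance) has dimensions [I^2 L^-2 M^-1 T^4].
Q (charge) has dimensions [I T].

Left side: [I T]
Right side: [I T]

Both sides have the same dimensions, so the equation is dimensionally consistent.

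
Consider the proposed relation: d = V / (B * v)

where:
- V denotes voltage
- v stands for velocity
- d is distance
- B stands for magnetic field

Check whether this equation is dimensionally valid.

Yes

V (voltage) has dimensions [I^-1 L^2 M T^-3].
v (velocity) has dimensions [L T^-1].
d (distance) has dimensions [L].
B (magnetic field) has dimensions [I^-1 M T^-2].

Left side: [L]
Right side: [L]

Both sides have the same dimensions, so the equation is dimensionally consistent.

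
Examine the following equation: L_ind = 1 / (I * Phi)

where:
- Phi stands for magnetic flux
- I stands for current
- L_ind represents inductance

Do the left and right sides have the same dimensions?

No

Phi (magnetic flux) has dimensions [I^-1 L^2 M T^-2].
I (current) has dimensions [I].
L_ind (inductance) has dimensions [I^-2 L^2 M T^-2].

Left side: [I^-2 L^2 M T^-2]
Right side: [L^-2 M^-1 T^2]

The two sides have different dimensions, so the equation is NOT dimensionally consistent.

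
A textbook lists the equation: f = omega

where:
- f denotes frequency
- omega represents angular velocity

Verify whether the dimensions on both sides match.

Yes

f (frequency) has dimensions [T^-1].
omega (angular velocity) has dimensions [T^-1].

Left side: [T^-1]
Right side: [T^-1]

Both sides have the same dimensions, so the equation is dimensionally consistent.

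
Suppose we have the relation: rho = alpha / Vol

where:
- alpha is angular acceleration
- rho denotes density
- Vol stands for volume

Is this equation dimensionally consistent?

No

alpha (angular acceleration) has dimensions [T^-2].
rho (density) has dimensions [L^-3 M].
Vol (volume) has dimensions [L^3].

Left side: [L^-3 M]
Right side: [L^-3 T^-2]

The two sides have different dimensions, so the equation is NOT dimensionally consistent.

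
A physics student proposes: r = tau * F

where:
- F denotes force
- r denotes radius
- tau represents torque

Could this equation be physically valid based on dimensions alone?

No

F (force) has dimensions [L M T^-2].
r (radius) has dimensions [L].
tau (torque) has dimensions [L^2 M T^-2].

Left side: [L]
Right side: [L^3 M^2 T^-4]

The two sides have different dimensions, so the equation is NOT dimensionally consistent.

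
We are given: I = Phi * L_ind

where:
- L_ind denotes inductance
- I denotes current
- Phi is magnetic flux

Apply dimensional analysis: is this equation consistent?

No

L_ind (inductance) has dimensions [I^-2 L^2 M T^-2].
I (current) has dimensions [I].
Phi (magnetic flux) has dimensions [I^-1 L^2 M T^-2].

Left side: [I]
Right side: [I^-3 L^4 M^2 T^-4]

The two sides have different dimensions, so the equation is NOT dimensionally consistent.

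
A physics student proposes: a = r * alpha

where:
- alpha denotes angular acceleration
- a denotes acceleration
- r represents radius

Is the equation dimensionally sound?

Yes

alpha (angular acceleration) has dimensions [T^-2].
a (acceleration) has dimensions [L T^-2].
r (radius) has dimensions [L].

Left side: [L T^-2]
Right side: [L T^-2]

Both sides have the same dimensions, so the equation is dimensionally consistent.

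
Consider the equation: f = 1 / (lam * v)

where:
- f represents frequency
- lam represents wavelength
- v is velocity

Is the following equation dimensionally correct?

No

f (frequency) has dimensions [T^-1].
lam (wavelength) has dimensions [L].
v (velocity) has dimensions [L T^-1].

Left side: [T^-1]
Right side: [L^-2 T]

The two sides have different dimensions, so the equation is NOT dimensionally consistent.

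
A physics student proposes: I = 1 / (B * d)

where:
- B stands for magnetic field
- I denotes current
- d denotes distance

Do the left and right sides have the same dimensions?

No

B (magnetic field) has dimensions [I^-1 M T^-2].
I (current) has dimensions [I].
d (distance) has dimensions [L].

Left side: [I]
Right side: [I L^-1 M^-1 T^2]

The two sides have different dimensions, so the equation is NOT dimensionally consistent.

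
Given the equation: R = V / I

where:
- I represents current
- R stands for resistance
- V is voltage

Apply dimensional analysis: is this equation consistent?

Yes

I (current) has dimensions [I].
R (resistance) has dimensions [I^-2 L^2 M T^-3].
V (voltage) has dimensions [I^-1 L^2 M T^-3].

Left side: [I^-2 L^2 M T^-3]
Right side: [I^-2 L^2 M T^-3]

Both sides have the same dimensions, so the equation is dimensionally consistent.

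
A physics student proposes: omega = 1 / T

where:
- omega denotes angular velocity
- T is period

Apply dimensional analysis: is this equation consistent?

Yes

omega (angular velocity) has dimensions [T^-1].
T (period) has dimensions [T].

Left side: [T^-1]
Right side: [T^-1]

Both sides have the same dimensions, so the equation is dimensionally consistent.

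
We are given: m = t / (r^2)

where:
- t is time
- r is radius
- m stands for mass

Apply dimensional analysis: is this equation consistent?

No

t (time) has dimensions [T].
r (radius) has dimensions [L].
m (mass) has dimensions [M].

Left side: [M]
Right side: [L^-2 T]

The two sides have different dimensions, so the equation is NOT dimensionally consistent.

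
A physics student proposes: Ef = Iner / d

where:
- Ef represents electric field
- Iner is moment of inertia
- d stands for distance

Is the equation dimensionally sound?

No

Ef (electric field) has dimensions [I^-1 L M T^-3].
Iner (moment of inertia) has dimensions [L^2 M].
d (distance) has dimensions [L].

Left side: [I^-1 L M T^-3]
Right side: [L M]

The two sides have different dimensions, so the equation is NOT dimensionally consistent.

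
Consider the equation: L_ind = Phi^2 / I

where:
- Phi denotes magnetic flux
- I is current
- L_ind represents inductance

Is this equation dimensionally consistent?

No

Phi (magnetic flux) has dimensions [I^-1 L^2 M T^-2].
I (current) has dimensions [I].
L_ind (inductance) has dimensions [I^-2 L^2 M T^-2].

Left side: [I^-2 L^2 M T^-2]
Right side: [I^-3 L^4 M^2 T^-4]

The two sides have different dimensions, so the equation is NOT dimensionally consistent.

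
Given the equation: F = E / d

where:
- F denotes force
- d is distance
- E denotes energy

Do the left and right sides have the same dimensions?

Yes

F (force) has dimensions [L M T^-2].
d (distance) has dimensions [L].
E (energy) has dimensions [L^2 M T^-2].

Left side: [L M T^-2]
Right side: [L M T^-2]

Both sides have the same dimensions, so the equation is dimensionally consistent.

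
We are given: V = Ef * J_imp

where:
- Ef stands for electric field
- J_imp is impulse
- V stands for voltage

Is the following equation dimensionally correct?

No

Ef (electric field) has dimensions [I^-1 L M T^-3].
J_imp (impulse) has dimensions [L M T^-1].
V (voltage) has dimensions [I^-1 L^2 M T^-3].

Left side: [I^-1 L^2 M T^-3]
Right side: [I^-1 L^2 M^2 T^-4]

The two sides have different dimensions, so the equation is NOT dimensionally consistent.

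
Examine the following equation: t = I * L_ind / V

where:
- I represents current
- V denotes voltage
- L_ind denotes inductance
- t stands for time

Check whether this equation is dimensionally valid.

Yes

I (current) has dimensions [I].
V (voltage) has dimensions [I^-1 L^2 M T^-3].
L_ind (inductance) has dimensions [I^-2 L^2 M T^-2].
t (time) has dimensions [T].

Left side: [T]
Right side: [T]

Both sides have the same dimensions, so the equation is dimensionally consistent.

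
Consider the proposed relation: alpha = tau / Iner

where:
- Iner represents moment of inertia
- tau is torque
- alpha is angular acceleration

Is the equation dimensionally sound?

Yes

Iner (moment of inertia) has dimensions [L^2 M].
tau (torque) has dimensions [L^2 M T^-2].
alpha (angular acceleration) has dimensions [T^-2].

Left side: [T^-2]
Right side: [T^-2]

Both sides have the same dimensions, so the equation is dimensionally consistent.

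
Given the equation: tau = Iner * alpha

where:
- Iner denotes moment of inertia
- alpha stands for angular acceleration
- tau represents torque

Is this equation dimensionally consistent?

Yes

Iner (moment of inertia) has dimensions [L^2 M].
alpha (angular acceleration) has dimensions [T^-2].
tau (torque) has dimensions [L^2 M T^-2].

Left side: [L^2 M T^-2]
Right side: [L^2 M T^-2]

Both sides have the same dimensions, so the equation is dimensionally consistent.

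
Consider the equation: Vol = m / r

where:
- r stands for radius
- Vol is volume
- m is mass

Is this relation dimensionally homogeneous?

No

r (radius) has dimensions [L].
Vol (volume) has dimensions [L^3].
m (mass) has dimensions [M].

Left side: [L^3]
Right side: [L^-1 M]

The two sides have different dimensions, so the equation is NOT dimensionally consistent.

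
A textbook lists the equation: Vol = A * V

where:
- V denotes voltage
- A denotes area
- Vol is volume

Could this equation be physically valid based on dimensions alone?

No

V (voltage) has dimensions [I^-1 L^2 M T^-3].
A (area) has dimensions [L^2].
Vol (volume) has dimensions [L^3].

Left side: [L^3]
Right side: [I^-1 L^4 M T^-3]

The two sides have different dimensions, so the equation is NOT dimensionally consistent.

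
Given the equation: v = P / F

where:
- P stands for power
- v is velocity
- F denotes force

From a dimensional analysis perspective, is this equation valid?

Yes

P (power) has dimensions [L^2 M T^-3].
v (velocity) has dimensions [L T^-1].
F (force) has dimensions [L M T^-2].

Left side: [L T^-1]
Right side: [L T^-1]

Both sides have the same dimensions, so the equation is dimensionally consistent.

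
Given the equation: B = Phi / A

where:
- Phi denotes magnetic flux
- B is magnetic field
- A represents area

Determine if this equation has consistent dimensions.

Yes

Phi (magnetic flux) has dimensions [I^-1 L^2 M T^-2].
B (magnetic field) has dimensions [I^-1 M T^-2].
A (area) has dimensions [L^2].

Left side: [I^-1 M T^-2]
Right side: [I^-1 M T^-2]

Both sides have the same dimensions, so the equation is dimensionally consistent.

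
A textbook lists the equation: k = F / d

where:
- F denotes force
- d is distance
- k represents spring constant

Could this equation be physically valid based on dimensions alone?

Yes

F (force) has dimensions [L M T^-2].
d (distance) has dimensions [L].
k (spring constant) has dimensions [M T^-2].

Left side: [M T^-2]
Right side: [M T^-2]

Both sides have the same dimensions, so the equation is dimensionally consistent.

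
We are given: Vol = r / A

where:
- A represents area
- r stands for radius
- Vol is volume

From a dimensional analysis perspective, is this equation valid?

No

A (area) has dimensions [L^2].
r (radius) has dimensions [L].
Vol (volume) has dimensions [L^3].

Left side: [L^3]
Right side: [L^-1]

The two sides have different dimensions, so the equation is NOT dimensionally consistent.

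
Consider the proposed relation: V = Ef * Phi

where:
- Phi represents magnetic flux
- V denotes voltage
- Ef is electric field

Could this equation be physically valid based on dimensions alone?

No

Phi (magnetic flux) has dimensions [I^-1 L^2 M T^-2].
V (voltage) has dimensions [I^-1 L^2 M T^-3].
Ef (electric field) has dimensions [I^-1 L M T^-3].

Left side: [I^-1 L^2 M T^-3]
Right side: [I^-2 L^3 M^2 T^-5]

The two sides have different dimensions, so the equation is NOT dimensionally consistent.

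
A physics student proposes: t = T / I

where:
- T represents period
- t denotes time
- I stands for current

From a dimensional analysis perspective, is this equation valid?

No

T (period) has dimensions [T].
t (time) has dimensions [T].
I (current) has dimensions [I].

Left side: [T]
Right side: [I^-1 T]

The two sides have different dimensions, so the equation is NOT dimensionally consistent.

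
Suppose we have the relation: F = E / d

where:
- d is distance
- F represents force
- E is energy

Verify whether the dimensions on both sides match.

Yes

d (distance) has dimensions [L].
F (force) has dimensions [L M T^-2].
E (energy) has dimensions [L^2 M T^-2].

Left side: [L M T^-2]
Right side: [L M T^-2]

Both sides have the same dimensions, so the equation is dimensionally consistent.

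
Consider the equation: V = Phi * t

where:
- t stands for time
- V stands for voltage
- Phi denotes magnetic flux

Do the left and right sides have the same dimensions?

No

t (time) has dimensions [T].
V (voltage) has dimensions [I^-1 L^2 M T^-3].
Phi (magnetic flux) has dimensions [I^-1 L^2 M T^-2].

Left side: [I^-1 L^2 M T^-3]
Right side: [I^-1 L^2 M T^-1]

The two sides have different dimensions, so the equation is NOT dimensionally consistent.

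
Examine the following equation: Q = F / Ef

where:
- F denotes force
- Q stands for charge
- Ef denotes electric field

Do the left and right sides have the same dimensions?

Yes

F (force) has dimensions [L M T^-2].
Q (charge) has dimensions [I T].
Ef (electric field) has dimensions [I^-1 L M T^-3].

Left side: [I T]
Right side: [I T]

Both sides have the same dimensions, so the equation is dimensionally consistent.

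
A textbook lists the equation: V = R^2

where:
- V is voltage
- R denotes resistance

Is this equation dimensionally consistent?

No

V (voltage) has dimensions [I^-1 L^2 M T^-3].
R (resistance) has dimensions [I^-2 L^2 M T^-3].

Left side: [I^-1 L^2 M T^-3]
Right side: [I^-4 L^4 M^2 T^-6]

The two sides have different dimensions, so the equation is NOT dimensionally consistent.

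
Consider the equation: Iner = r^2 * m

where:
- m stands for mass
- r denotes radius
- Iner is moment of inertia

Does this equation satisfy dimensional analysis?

Yes

m (mass) has dimensions [M].
r (radius) has dimensions [L].
Iner (moment of inertia) has dimensions [L^2 M].

Left side: [L^2 M]
Right side: [L^2 M]

Both sides have the same dimensions, so the equation is dimensionally consistent.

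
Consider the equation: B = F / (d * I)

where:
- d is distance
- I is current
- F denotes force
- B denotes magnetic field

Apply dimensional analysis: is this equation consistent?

Yes

d (distance) has dimensions [L].
I (current) has dimensions [I].
F (force) has dimensions [L M T^-2].
B (magnetic field) has dimensions [I^-1 M T^-2].

Left side: [I^-1 M T^-2]
Right side: [I^-1 M T^-2]

Both sides have the same dimensions, so the equation is dimensionally consistent.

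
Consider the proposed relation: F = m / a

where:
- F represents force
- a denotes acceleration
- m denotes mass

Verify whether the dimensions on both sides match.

No

F (force) has dimensions [L M T^-2].
a (acceleration) has dimensions [L T^-2].
m (mass) has dimensions [M].

Left side: [L M T^-2]
Right side: [L^-1 M T^2]

The two sides have different dimensions, so the equation is NOT dimensionally consistent.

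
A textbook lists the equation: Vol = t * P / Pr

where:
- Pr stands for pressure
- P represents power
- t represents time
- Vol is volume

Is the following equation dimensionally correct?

Yes

Pr (pressure) has dimensions [L^-1 M T^-2].
P (power) has dimensions [L^2 M T^-3].
t (time) has dimensions [T].
Vol (volume) has dimensions [L^3].

Left side: [L^3]
Right side: [L^3]

Both sides have the same dimensions, so the equation is dimensionally consistent.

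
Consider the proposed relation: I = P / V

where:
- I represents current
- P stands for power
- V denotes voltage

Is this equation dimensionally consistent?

Yes

I (current) has dimensions [I].
P (power) has dimensions [L^2 M T^-3].
V (voltage) has dimensions [I^-1 L^2 M T^-3].

Left side: [I]
Right side: [I]

Both sides have the same dimensions, so the equation is dimensionally consistent.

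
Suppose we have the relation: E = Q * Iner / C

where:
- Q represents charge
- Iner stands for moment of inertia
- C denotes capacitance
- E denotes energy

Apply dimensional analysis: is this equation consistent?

No

Q (charge) has dimensions [I T].
Iner (moment of inertia) has dimensions [L^2 M].
C (capacitance) has dimensions [I^2 L^-2 M^-1 T^4].
E (energy) has dimensions [L^2 M T^-2].

Left side: [L^2 M T^-2]
Right side: [I^-1 L^4 M^2 T^-3]

The two sides have different dimensions, so the equation is NOT dimensionally consistent.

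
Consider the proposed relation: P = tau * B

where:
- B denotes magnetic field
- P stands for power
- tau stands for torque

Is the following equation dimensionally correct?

No

B (magnetic field) has dimensions [I^-1 M T^-2].
P (power) has dimensions [L^2 M T^-3].
tau (torque) has dimensions [L^2 M T^-2].

Left side: [L^2 M T^-3]
Right side: [I^-1 L^2 M^2 T^-4]

The two sides have different dimensions, so the equation is NOT dimensionally consistent.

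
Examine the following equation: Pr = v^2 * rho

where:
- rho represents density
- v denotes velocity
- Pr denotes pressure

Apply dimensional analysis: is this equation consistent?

Yes

rho (density) has dimensions [L^-3 M].
v (velocity) has dimensions [L T^-1].
Pr (pressure) has dimensions [L^-1 M T^-2].

Left side: [L^-1 M T^-2]
Right side: [L^-1 M T^-2]

Both sides have the same dimensions, so the equation is dimensionally consistent.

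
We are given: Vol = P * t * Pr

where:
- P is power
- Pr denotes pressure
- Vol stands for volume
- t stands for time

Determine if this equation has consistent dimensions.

No

P (power) has dimensions [L^2 M T^-3].
Pr (pressure) has dimensions [L^-1 M T^-2].
Vol (volume) has dimensions [L^3].
t (time) has dimensions [T].

Left side: [L^3]
Right side: [L M^2 T^-4]

The two sides have different dimensions, so the equation is NOT dimensionally consistent.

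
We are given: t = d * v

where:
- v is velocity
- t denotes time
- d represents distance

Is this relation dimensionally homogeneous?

No

v (velocity) has dimensions [L T^-1].
t (time) has dimensions [T].
d (distance) has dimensions [L].

Left side: [T]
Right side: [L^2 T^-1]

The two sides have different dimensions, so the equation is NOT dimensionally consistent.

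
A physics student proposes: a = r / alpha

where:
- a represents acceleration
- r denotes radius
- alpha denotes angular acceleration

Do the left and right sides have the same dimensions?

No

a (acceleration) has dimensions [L T^-2].
r (radius) has dimensions [L].
alpha (angular acceleration) has dimensions [T^-2].

Left side: [L T^-2]
Right side: [L T^2]

The two sides have different dimensions, so the equation is NOT dimensionally consistent.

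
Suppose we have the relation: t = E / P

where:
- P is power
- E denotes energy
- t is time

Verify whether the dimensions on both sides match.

Yes

P (power) has dimensions [L^2 M T^-3].
E (energy) has dimensions [L^2 M T^-2].
t (time) has dimensions [T].

Left side: [T]
Right side: [T]

Both sides have the same dimensions, so the equation is dimensionally consistent.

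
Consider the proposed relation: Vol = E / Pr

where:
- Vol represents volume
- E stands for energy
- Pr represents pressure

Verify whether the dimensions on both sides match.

Yes

Vol (volume) has dimensions [L^3].
E (energy) has dimensions [L^2 M T^-2].
Pr (pressure) has dimensions [L^-1 M T^-2].

Left side: [L^3]
Right side: [L^3]

Both sides have the same dimensions, so the equation is dimensionally consistent.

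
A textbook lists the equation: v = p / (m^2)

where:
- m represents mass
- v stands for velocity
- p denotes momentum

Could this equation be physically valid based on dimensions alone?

No

m (mass) has dimensions [M].
v (velocity) has dimensions [L T^-1].
p (momentum) has dimensions [L M T^-1].

Left side: [L T^-1]
Right side: [L M^-1 T^-1]

The two sides have different dimensions, so the equation is NOT dimensionally consistent.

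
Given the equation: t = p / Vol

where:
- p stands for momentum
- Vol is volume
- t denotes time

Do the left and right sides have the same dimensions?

No

p (momentum) has dimensions [L M T^-1].
Vol (volume) has dimensions [L^3].
t (time) has dimensions [T].

Left side: [T]
Right side: [L^-2 M T^-1]

The two sides have different dimensions, so the equation is NOT dimensionally consistent.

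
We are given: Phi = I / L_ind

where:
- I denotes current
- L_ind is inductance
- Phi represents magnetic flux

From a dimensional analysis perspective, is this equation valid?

No

I (current) has dimensions [I].
L_ind (inductance) has dimensions [I^-2 L^2 M T^-2].
Phi (magnetic flux) has dimensions [I^-1 L^2 M T^-2].

Left side: [I^-1 L^2 M T^-2]
Right side: [I^3 L^-2 M^-1 T^2]

The two sides have different dimensions, so the equation is NOT dimensionally consistent.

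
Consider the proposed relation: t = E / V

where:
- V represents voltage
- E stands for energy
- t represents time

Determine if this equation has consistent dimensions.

No

V (voltage) has dimensions [I^-1 L^2 M T^-3].
E (energy) has dimensions [L^2 M T^-2].
t (time) has dimensions [T].

Left side: [T]
Right side: [I T]

The two sides have different dimensions, so the equation is NOT dimensionally consistent.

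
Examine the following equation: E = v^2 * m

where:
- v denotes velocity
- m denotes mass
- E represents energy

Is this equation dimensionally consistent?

Yes

v (velocity) has dimensions [L T^-1].
m (mass) has dimensions [M].
E (energy) has dimensions [L^2 M T^-2].

Left side: [L^2 M T^-2]
Right side: [L^2 M T^-2]

Both sides have the same dimensions, so the equation is dimensionally consistent.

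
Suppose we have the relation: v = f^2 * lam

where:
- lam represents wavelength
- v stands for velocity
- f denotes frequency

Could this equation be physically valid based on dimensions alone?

No

lam (wavelength) has dimensions [L].
v (velocity) has dimensions [L T^-1].
f (frequency) has dimensions [T^-1].

Left side: [L T^-1]
Right side: [L T^-2]

The two sides have different dimensions, so the equation is NOT dimensionally consistent.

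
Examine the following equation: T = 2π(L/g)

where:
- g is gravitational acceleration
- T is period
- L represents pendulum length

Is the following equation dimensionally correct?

No

g (gravitational acceleration) has dimensions [L T^-2].
T (period) has dimensions [T].
L (pendulum length) has dimensions [L].

Left side: [T]
Right side: [T^2]

The two sides have different dimensions, so the equation is NOT dimensionally consistent.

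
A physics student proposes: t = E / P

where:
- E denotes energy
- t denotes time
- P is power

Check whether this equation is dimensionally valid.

Yes

E (energy) has dimensions [L^2 M T^-2].
t (time) has dimensions [T].
P (power) has dimensions [L^2 M T^-3].

Left side: [T]
Right side: [T]

Both sides have the same dimensions, so the equation is dimensionally consistent.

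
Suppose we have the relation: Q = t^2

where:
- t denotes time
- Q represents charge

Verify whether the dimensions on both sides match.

No

t (time) has dimensions [T].
Q (charge) has dimensions [I T].

Left side: [I T]
Right side: [T^2]

The two sides have different dimensions, so the equation is NOT dimensionally consistent.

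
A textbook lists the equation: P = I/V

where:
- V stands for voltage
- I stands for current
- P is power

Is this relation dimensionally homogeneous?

No

V (voltage) has dimensions [I^-1 L^2 M T^-3].
I (current) has dimensions [I].
P (power) has dimensions [L^2 M T^-3].

Left side: [L^2 M T^-3]
Right side: [I^2 L^-2 M^-1 T^3]

The two sides have different dimensions, so the equation is NOT dimensionally consistent.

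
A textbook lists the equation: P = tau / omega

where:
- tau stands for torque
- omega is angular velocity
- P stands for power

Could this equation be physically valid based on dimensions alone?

No

tau (torque) has dimensions [L^2 M T^-2].
omega (angular velocity) has dimensions [T^-1].
P (power) has dimensions [L^2 M T^-3].

Left side: [L^2 M T^-3]
Right side: [L^2 M T^-1]

The two sides have different dimensions, so the equation is NOT dimensionally consistent.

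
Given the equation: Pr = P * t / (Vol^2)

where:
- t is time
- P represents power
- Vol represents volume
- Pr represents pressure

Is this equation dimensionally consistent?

No

t (time) has dimensions [T].
P (power) has dimensions [L^2 M T^-3].
Vol (volume) has dimensions [L^3].
Pr (pressure) has dimensions [L^-1 M T^-2].

Left side: [L^-1 M T^-2]
Right side: [L^-4 M T^-2]

The two sides have different dimensions, so the equation is NOT dimensionally consistent.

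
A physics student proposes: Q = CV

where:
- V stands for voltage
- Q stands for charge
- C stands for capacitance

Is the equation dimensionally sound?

Yes

V (voltage) has dimensions [I^-1 L^2 M T^-3].
Q (charge) has dimensions [I T].
C (capacitance) has dimensions [I^2 L^-2 M^-1 T^4].

Left side: [I T]
Right side: [I T]

Both sides have the same dimensions, so the equation is dimensionally consistent.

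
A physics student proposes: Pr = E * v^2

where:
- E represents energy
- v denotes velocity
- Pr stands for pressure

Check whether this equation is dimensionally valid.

No

E (energy) has dimensions [L^2 M T^-2].
v (velocity) has dimensions [L T^-1].
Pr (pressure) has dimensions [L^-1 M T^-2].

Left side: [L^-1 M T^-2]
Right side: [L^4 M T^-4]

The two sides have different dimensions, so the equation is NOT dimensionally consistent.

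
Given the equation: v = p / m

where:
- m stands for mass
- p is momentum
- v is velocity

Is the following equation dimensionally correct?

Yes

m (mass) has dimensions [M].
p (momentum) has dimensions [L M T^-1].
v (velocity) has dimensions [L T^-1].

Left side: [L T^-1]
Right side: [L T^-1]

Both sides have the same dimensions, so the equation is dimensionally consistent.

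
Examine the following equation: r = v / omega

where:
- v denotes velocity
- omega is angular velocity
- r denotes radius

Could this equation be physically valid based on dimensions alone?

Yes

v (velocity) has dimensions [L T^-1].
omega (angular velocity) has dimensions [T^-1].
r (radius) has dimensions [L].

Left side: [L]
Right side: [L]

Both sides have the same dimensions, so the equation is dimensionally consistent.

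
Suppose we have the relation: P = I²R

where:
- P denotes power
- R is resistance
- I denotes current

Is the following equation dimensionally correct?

Yes

P (power) has dimensions [L^2 M T^-3].
R (resistance) has dimensions [I^-2 L^2 M T^-3].
I (current) has dimensions [I].

Left side: [L^2 M T^-3]
Right side: [L^2 M T^-3]

Both sides have the same dimensions, so the equation is dimensionally consistent.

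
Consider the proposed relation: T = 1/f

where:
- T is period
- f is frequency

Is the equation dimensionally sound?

Yes

T (period) has dimensions [T].
f (frequency) has dimensions [T^-1].

Left side: [T]
Right side: [T]

Both sides have the same dimensions, so the equation is dimensionally consistent.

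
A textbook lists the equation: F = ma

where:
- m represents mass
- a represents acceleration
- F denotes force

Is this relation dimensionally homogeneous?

Yes

m (mass) has dimensions [M].
a (acceleration) has dimensions [L T^-2].
F (force) has dimensions [L M T^-2].

Left side: [L M T^-2]
Right side: [L M T^-2]

Both sides have the same dimensions, so the equation is dimensionally consistent.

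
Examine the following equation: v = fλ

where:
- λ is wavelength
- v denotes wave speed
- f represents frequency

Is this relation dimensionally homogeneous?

Yes

λ (wavelength) has dimensions [L].
v (wave speed) has dimensions [L T^-1].
f (frequency) has dimensions [T^-1].

Left side: [L T^-1]
Right side: [L T^-1]

Both sides have the same dimensions, so the equation is dimensionally consistent.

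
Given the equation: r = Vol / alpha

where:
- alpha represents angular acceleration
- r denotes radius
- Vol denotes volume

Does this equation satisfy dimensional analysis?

No

alpha (angular acceleration) has dimensions [T^-2].
r (radius) has dimensions [L].
Vol (volume) has dimensions [L^3].

Left side: [L]
Right side: [L^3 T^2]

The two sides have different dimensions, so the equation is NOT dimensionally consistent.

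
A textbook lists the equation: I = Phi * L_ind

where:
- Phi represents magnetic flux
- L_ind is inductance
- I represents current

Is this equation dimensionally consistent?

No

Phi (magnetic flux) has dimensions [I^-1 L^2 M T^-2].
L_ind (inductance) has dimensions [I^-2 L^2 M T^-2].
I (current) has dimensions [I].

Left side: [I]
Right side: [I^-3 L^4 M^2 T^-4]

The two sides have different dimensions, so the equation is NOT dimensionally consistent.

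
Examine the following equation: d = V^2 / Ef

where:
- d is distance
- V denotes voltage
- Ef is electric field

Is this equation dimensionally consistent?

No

d (distance) has dimensions [L].
V (voltage) has dimensions [I^-1 L^2 M T^-3].
Ef (electric field) has dimensions [I^-1 L M T^-3].

Left side: [L]
Right side: [I^-1 L^3 M T^-3]

The two sides have different dimensions, so the equation is NOT dimensionally consistent.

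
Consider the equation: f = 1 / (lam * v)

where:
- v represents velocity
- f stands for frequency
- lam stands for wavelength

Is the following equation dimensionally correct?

No

v (velocity) has dimensions [L T^-1].
f (frequency) has dimensions [T^-1].
lam (wavelength) has dimensions [L].

Left side: [T^-1]
Right side: [L^-2 T]

The two sides have different dimensions, so the equation is NOT dimensionally consistent.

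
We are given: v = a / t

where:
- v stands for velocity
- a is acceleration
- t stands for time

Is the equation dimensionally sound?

No

v (velocity) has dimensions [L T^-1].
a (acceleration) has dimensions [L T^-2].
t (time) has dimensions [T].

Left side: [L T^-1]
Right side: [L T^-3]

The two sides have different dimensions, so the equation is NOT dimensionally consistent.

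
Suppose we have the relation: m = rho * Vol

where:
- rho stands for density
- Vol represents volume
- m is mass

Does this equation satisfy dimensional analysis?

Yes

rho (density) has dimensions [L^-3 M].
Vol (volume) has dimensions [L^3].
m (mass) has dimensions [M].

Left side: [M]
Right side: [M]

Both sides have the same dimensions, so the equation is dimensionally consistent.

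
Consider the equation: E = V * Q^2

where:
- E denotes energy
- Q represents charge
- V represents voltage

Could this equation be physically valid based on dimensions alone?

No

E (energy) has dimensions [L^2 M T^-2].
Q (charge) has dimensions [I T].
V (voltage) has dimensions [I^-1 L^2 M T^-3].

Left side: [L^2 M T^-2]
Right side: [I L^2 M T^-1]

The two sides have different dimensions, so the equation is NOT dimensionally consistent.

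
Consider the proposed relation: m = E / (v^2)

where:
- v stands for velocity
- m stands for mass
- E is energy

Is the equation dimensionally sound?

Yes

v (velocity) has dimensions [L T^-1].
m (mass) has dimensions [M].
E (energy) has dimensions [L^2 M T^-2].

Left side: [M]
Right side: [M]

Both sides have the same dimensions, so the equation is dimensionally consistent.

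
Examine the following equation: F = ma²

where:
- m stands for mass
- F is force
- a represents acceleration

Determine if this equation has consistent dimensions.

No

m (mass) has dimensions [M].
F (force) has dimensions [L M T^-2].
a (acceleration) has dimensions [L T^-2].

Left side: [L M T^-2]
Right side: [L^2 M T^-4]

The two sides have different dimensions, so the equation is NOT dimensionally consistent.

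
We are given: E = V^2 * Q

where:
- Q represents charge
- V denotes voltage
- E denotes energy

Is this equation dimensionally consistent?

No

Q (charge) has dimensions [I T].
V (voltage) has dimensions [I^-1 L^2 M T^-3].
E (energy) has dimensions [L^2 M T^-2].

Left side: [L^2 M T^-2]
Right side: [I^-1 L^4 M^2 T^-5]

The two sides have different dimensions, so the equation is NOT dimensionally consistent.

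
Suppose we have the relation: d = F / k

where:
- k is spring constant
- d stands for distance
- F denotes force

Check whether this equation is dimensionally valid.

Yes

k (spring constant) has dimensions [M T^-2].
d (distance) has dimensions [L].
F (force) has dimensions [L M T^-2].

Left side: [L]
Right side: [L]

Both sides have the same dimensions, so the equation is dimensionally consistent.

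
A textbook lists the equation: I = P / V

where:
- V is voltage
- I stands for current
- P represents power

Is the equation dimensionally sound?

Yes

V (voltage) has dimensions [I^-1 L^2 M T^-3].
I (current) has dimensions [I].
P (power) has dimensions [L^2 M T^-3].

Left side: [I]
Right side: [I]

Both sides have the same dimensions, so the equation is dimensionally consistent.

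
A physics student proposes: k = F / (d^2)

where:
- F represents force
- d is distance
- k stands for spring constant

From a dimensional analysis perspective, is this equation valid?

No

F (force) has dimensions [L M T^-2].
d (distance) has dimensions [L].
k (spring constant) has dimensions [M T^-2].

Left side: [M T^-2]
Right side: [L^-1 M T^-2]

The two sides have different dimensions, so the equation is NOT dimensionally consistent.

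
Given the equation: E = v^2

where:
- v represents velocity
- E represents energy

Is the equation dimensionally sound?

No

v (velocity) has dimensions [L T^-1].
E (energy) has dimensions [L^2 M T^-2].

Left side: [L^2 M T^-2]
Right side: [L^2 T^-2]

The two sides have different dimensions, so the equation is NOT dimensionally consistent.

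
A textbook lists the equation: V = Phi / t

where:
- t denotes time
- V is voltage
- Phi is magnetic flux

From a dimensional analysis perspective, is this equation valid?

Yes

t (time) has dimensions [T].
V (voltage) has dimensions [I^-1 L^2 M T^-3].
Phi (magnetic flux) has dimensions [I^-1 L^2 M T^-2].

Left side: [I^-1 L^2 M T^-3]
Right side: [I^-1 L^2 M T^-3]

Both sides have the same dimensions, so the equation is dimensionally consistent.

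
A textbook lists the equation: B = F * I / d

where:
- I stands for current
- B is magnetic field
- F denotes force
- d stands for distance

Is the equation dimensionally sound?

No

I (current) has dimensions [I].
B (magnetic field) has dimensions [I^-1 M T^-2].
F (force) has dimensions [L M T^-2].
d (distance) has dimensions [L].

Left side: [I^-1 M T^-2]
Right side: [I M T^-2]

The two sides have different dimensions, so the equation is NOT dimensionally consistent.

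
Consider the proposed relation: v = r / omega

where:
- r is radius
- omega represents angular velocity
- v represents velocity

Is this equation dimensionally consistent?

No

r (radius) has dimensions [L].
omega (angular velocity) has dimensions [T^-1].
v (velocity) has dimensions [L T^-1].

Left side: [L T^-1]
Right side: [L T]

The two sides have different dimensions, so the equation is NOT dimensionally consistent.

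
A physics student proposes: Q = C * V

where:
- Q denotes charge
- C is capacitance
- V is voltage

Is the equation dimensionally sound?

Yes

Q (charge) has dimensions [I T].
C (capacitance) has dimensions [I^2 L^-2 M^-1 T^4].
V (voltage) has dimensions [I^-1 L^2 M T^-3].

Left side: [I T]
Right side: [I T]

Both sides have the same dimensions, so the equation is dimensionally consistent.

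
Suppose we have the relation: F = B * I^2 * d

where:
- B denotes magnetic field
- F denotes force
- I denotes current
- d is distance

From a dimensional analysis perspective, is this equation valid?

No

B (magnetic field) has dimensions [I^-1 M T^-2].
F (force) has dimensions [L M T^-2].
I (current) has dimensions [I].
d (distance) has dimensions [L].

Left side: [L M T^-2]
Right side: [I L M T^-2]

The two sides have different dimensions, so the equation is NOT dimensionally consistent.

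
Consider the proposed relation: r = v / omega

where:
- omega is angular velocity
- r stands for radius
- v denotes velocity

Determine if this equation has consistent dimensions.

Yes

omega (angular velocity) has dimensions [T^-1].
r (radius) has dimensions [L].
v (velocity) has dimensions [L T^-1].

Left side: [L]
Right side: [L]

Both sides have the same dimensions, so the equation is dimensionally consistent.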